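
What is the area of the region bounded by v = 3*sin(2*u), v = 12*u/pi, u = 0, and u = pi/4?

3/2 - 3*pi/8

On [0, pi/4], (3*sin(2*u)) - (12*u/pi) = -12*u/pi + 3*sin(2*u) is ≥ 0 throughout, so the area is a single integral of |-12*u/pi + 3*sin(2*u)|.
∫[0,pi/4] (-12*u/pi + 3*sin(2*u)) du = 3/2 - 3*pi/8.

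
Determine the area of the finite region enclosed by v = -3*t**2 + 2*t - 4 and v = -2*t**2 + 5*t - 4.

9/2

Set the curves equal: -3*t**2 + 2*t - 4 = -2*t**2 + 5*t - 4, so -t**2 - 3*t = 0, which factors as -t*(t + 3) = 0. The curves meet at t = -3, 0.
On [-3, 0], v = -3*t**2 + 2*t - 4 is on top; that piece has area ∫[-3,0] (-t**2 - 3*t) dt = 9/2.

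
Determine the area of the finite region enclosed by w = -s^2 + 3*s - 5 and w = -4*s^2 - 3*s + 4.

Set the curves equal: -s^2 + 3*s - 5 = -4*s^2 - 3*s + 4, so 3*s^2 + 6*s - 9 = 0, which factors as 3*(s - 1)*(s + 3) = 0. The curves meet at s = -3, 1.
On [-3, 1], w = -4*s^2 - 3*s + 4 is on top; that piece has area ∫[-3,1] (-(3*s^2 + 6*s - 9)) ds = 32.

32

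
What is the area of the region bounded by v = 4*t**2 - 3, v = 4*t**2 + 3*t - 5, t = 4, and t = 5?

On [4, 5], (4*t**2 - 3) - (4*t**2 + 3*t - 5) = -3*t + 2 is ≤ 0 throughout, so the area is a single integral of |-3*t + 2|.
∫[4,5] (-3*t + 2) dt = -23/2; the area of that piece is 23/2.

23/2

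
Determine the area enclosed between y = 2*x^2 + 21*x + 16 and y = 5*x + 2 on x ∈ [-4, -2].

92/3

On [-4, -2], (2*x^2 + 21*x + 16) - (5*x + 2) = 2*x^2 + 16*x + 14 is ≤ 0 throughout, so the area is a single integral of |2*x^2 + 16*x + 14|.
∫[-4,-2] (2*x^2 + 16*x + 14) dx = -92/3; the area of that piece is 92/3.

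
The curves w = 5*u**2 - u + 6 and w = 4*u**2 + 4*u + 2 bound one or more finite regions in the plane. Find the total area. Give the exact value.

9/2

Set the curves equal: 5*u**2 - u + 6 = 4*u**2 + 4*u + 2, so u**2 - 5*u + 4 = 0, which factors as (u - 4)*(u - 1) = 0. The curves meet at u = 1, 4.
On [1, 4], w = 4*u**2 + 4*u + 2 is on top; that piece has area ∫[1,4] (-(u**2 - 5*u + 4)) du = 9/2.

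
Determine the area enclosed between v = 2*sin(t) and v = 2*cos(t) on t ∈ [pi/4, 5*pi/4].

4*sqrt(2)

On [pi/4, 5*pi/4], (2*sin(t)) - (2*cos(t)) = 2*sin(t) - 2*cos(t) is ≥ 0 throughout, so the area is a single integral of |2*sin(t) - 2*cos(t)|.
∫[pi/4,5*pi/4] (2*sin(t) - 2*cos(t)) dt = 4*sqrt(2).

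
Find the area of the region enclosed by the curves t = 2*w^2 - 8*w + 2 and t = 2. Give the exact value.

64/3

Both boundary curves give t as a function of w, so integrate with respect to w. Setting them equal: 2*w^2 - 8*w = 0, i.e. 2*w*(w - 4) = 0, so they meet at w = 0, 4.
For w in [0, 4], t = 2*w^2 - 8*w + 2 is on the left; area = ∫[0,4] (-(2*w^2 - 8*w)) dw = 64/3.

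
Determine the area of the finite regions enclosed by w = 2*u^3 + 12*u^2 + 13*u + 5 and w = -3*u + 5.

Set the curves equal: 2*u^3 + 12*u^2 + 13*u + 5 = -3*u + 5, so 2*u^3 + 12*u^2 + 16*u = 0, which factors as 2*u*(u + 2)*(u + 4) = 0. The curves meet at u = -4, -2, 0.
On [-4, -2], w = 2*u^3 + 12*u^2 + 13*u + 5 is on top; that piece has area ∫[-4,-2] (2*u^3 + 12*u^2 + 16*u) du = 8.
On [-2, 0], w = -3*u + 5 is on top; that piece has area ∫[-2,0] (-(2*u^3 + 12*u^2 + 16*u)) du = 8.
Total enclosed area = 8 + 8 = 16.

16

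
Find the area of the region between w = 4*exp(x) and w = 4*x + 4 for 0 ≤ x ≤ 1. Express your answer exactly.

On [0, 1], (4*exp(x)) - (4*x + 4) = -4*x + 4*exp(x) - 4 is ≥ 0 throughout, so the area is a single integral of |-4*x + 4*exp(x) - 4|.
∫[0,1] (-4*x + 4*exp(x) - 4) dx = -10 + 4*exp(1).

-10 + 4*exp(1)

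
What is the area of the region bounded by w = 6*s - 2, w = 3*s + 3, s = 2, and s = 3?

On [2, 3], (6*s - 2) - (3*s + 3) = 3*s - 5 is ≥ 0 throughout, so the area is a single integral of |3*s - 5|.
∫[2,3] (3*s - 5) ds = 5/2.

5/2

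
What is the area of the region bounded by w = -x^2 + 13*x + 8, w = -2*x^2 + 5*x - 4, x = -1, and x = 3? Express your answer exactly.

On [-1, 3], (-x^2 + 13*x + 8) - (-2*x^2 + 5*x - 4) = x^2 + 8*x + 12 is ≥ 0 throughout, so the area is a single integral of |x^2 + 8*x + 12|.
∫[-1,3] (x^2 + 8*x + 12) dx = 268/3.

268/3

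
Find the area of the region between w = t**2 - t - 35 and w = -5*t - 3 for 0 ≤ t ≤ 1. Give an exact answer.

On [0, 1], (t**2 - t - 35) - (-5*t - 3) = t**2 + 4*t - 32 is ≤ 0 throughout, so the area is a single integral of |t**2 + 4*t - 32|.
∫[0,1] (t**2 + 4*t - 32) dt = -89/3; the area of that piece is 89/3.

89/3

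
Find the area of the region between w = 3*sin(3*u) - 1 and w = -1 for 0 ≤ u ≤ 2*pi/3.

4

The difference (3*sin(3*u) - 1) - (-1) = 3*sin(3*u) changes sign at u = pi/3 inside [0, 2*pi/3], so split the integral there.
∫[0,pi/3] (3*sin(3*u)) du = 2.
∫[pi/3,2*pi/3] (3*sin(3*u)) du = -2; the area of that piece is 2.
Total area = 2 + 2 = 4.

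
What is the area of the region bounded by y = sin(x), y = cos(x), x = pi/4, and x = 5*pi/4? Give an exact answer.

On [pi/4, 5*pi/4], (sin(x)) - (cos(x)) = sin(x) - cos(x) is ≥ 0 throughout, so the area is a single integral of |sin(x) - cos(x)|.
∫[pi/4,5*pi/4] (sin(x) - cos(x)) dx = 2*sqrt(2).

2*sqrt(2)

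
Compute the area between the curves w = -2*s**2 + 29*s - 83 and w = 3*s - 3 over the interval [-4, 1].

1915/3

On [-4, 1], (-2*s**2 + 29*s - 83) - (3*s - 3) = -2*s**2 + 26*s - 80 is ≤ 0 throughout, so the area is a single integral of |-2*s**2 + 26*s - 80|.
∫[-4,1] (-2*s**2 + 26*s - 80) ds = -1915/3; the area of that piece is 1915/3.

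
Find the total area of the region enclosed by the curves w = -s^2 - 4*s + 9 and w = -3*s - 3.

343/6

Set the curves equal: -s^2 - 4*s + 9 = -3*s - 3, so -s^2 - s + 12 = 0, which factors as -(s - 3)*(s + 4) = 0. The curves meet at s = -4, 3.
On [-4, 3], w = -s^2 - 4*s + 9 is on top; that piece has area ∫[-4,3] (-s^2 - s + 12) ds = 343/6.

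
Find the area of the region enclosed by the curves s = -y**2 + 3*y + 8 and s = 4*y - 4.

Both boundary curves give s as a function of y, so integrate with respect to y. Setting them equal: -y**2 - y + 12 = 0, i.e. -(y - 3)*(y + 4) = 0, so they meet at y = -4, 3.
For y in [-4, 3], s = -y**2 + 3*y + 8 is on the right; area = ∫[-4,3] (-y**2 - y + 12) dy = 343/6.

343/6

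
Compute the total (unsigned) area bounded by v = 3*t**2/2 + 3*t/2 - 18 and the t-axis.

343/4

The curve meets the t-axis where 3*t**2/2 + 3*t/2 - 18 = 0, i.e. 3*(t - 3)*(t + 4)/2 = 0, at t = -4, 3.
On [-4, 3] the curve lies below the axis; ∫[-4,3] (3*t**2/2 + 3*t/2 - 18) dt = -343/4, giving area 343/4.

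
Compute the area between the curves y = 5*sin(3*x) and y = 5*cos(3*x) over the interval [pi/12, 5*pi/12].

On [pi/12, 5*pi/12], (5*sin(3*x)) - (5*cos(3*x)) = 5*sin(3*x) - 5*cos(3*x) is ≥ 0 throughout, so the area is a single integral of |5*sin(3*x) - 5*cos(3*x)|.
∫[pi/12,5*pi/12] (5*sin(3*x) - 5*cos(3*x)) dx = 10*sqrt(2)/3.

10*sqrt(2)/3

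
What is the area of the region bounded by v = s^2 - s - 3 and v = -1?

9/2

Set the curves equal: s^2 - s - 3 = -1, so s^2 - s - 2 = 0, which factors as (s - 2)*(s + 1) = 0. The curves meet at s = -1, 2.
On [-1, 2], v = -1 is on top; that piece has area ∫[-1,2] (-(s^2 - s - 2)) ds = 9/2.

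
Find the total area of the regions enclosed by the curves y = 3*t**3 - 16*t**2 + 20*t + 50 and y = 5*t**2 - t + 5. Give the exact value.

148

Set the curves equal: 3*t**3 - 16*t**2 + 20*t + 50 = 5*t**2 - t + 5, so 3*t**3 - 21*t**2 + 21*t + 45 = 0, which factors as 3*(t - 5)*(t - 3)*(t + 1) = 0. The curves meet at t = -1, 3, 5.
On [-1, 3], y = 3*t**3 - 16*t**2 + 20*t + 50 is on top; that piece has area ∫[-1,3] (3*t**3 - 21*t**2 + 21*t + 45) dt = 128.
On [3, 5], y = 5*t**2 - t + 5 is on top; that piece has area ∫[3,5] (-(3*t**3 - 21*t**2 + 21*t + 45)) dt = 20.
Total enclosed area = 128 + 20 = 148.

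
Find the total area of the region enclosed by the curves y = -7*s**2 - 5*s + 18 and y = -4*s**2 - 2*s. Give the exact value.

125/2

Set the curves equal: -7*s**2 - 5*s + 18 = -4*s**2 - 2*s, so -3*s**2 - 3*s + 18 = 0, which factors as -3*(s - 2)*(s + 3) = 0. The curves meet at s = -3, 2.
On [-3, 2], y = -7*s**2 - 5*s + 18 is on top; that piece has area ∫[-3,2] (-3*s**2 - 3*s + 18) ds = 125/2.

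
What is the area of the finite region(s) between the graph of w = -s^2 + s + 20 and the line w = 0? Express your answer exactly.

The curve meets the s-axis where -s^2 + s + 20 = 0, i.e. -(s - 5)*(s + 4) = 0, at s = -4, 5.
On [-4, 5] the curve lies above the axis; ∫[-4,5] (-s^2 + s + 20) ds = 243/2, giving area 243/2.

243/2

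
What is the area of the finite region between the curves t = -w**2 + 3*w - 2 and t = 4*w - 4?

9/2

Both boundary curves give t as a function of w, so integrate with respect to w. Setting them equal: -w**2 - w + 2 = 0, i.e. -(w - 1)*(w + 2) = 0, so they meet at w = -2, 1.
For w in [-2, 1], t = -w**2 + 3*w - 2 is on the right; area = ∫[-2,1] (-w**2 - w + 2) dw = 9/2.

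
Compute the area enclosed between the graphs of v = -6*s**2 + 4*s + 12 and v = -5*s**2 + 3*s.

343/6

Set the curves equal: -6*s**2 + 4*s + 12 = -5*s**2 + 3*s, so -s**2 + s + 12 = 0, which factors as -(s - 4)*(s + 3) = 0. The curves meet at s = -3, 4.
On [-3, 4], v = -6*s**2 + 4*s + 12 is on top; that piece has area ∫[-3,4] (-s**2 + s + 12) ds = 343/6.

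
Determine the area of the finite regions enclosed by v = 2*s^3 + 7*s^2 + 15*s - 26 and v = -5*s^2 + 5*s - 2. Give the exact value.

Set the curves equal: 2*s^3 + 7*s^2 + 15*s - 26 = -5*s^2 + 5*s - 2, so 2*s^3 + 12*s^2 + 10*s - 24 = 0, which factors as 2*(s - 1)*(s + 3)*(s + 4) = 0. The curves meet at s = -4, -3, 1.
On [-4, -3], v = 2*s^3 + 7*s^2 + 15*s - 26 is on top; that piece has area ∫[-4,-3] (2*s^3 + 12*s^2 + 10*s - 24) ds = 3/2.
On [-3, 1], v = -5*s^2 + 5*s - 2 is on top; that piece has area ∫[-3,1] (-(2*s^3 + 12*s^2 + 10*s - 24)) ds = 64.
Total enclosed area = 3/2 + 64 = 131/2.

131/2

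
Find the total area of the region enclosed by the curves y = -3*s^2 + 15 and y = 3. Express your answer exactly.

Set the curves equal: -3*s^2 + 15 = 3, so -3*s^2 + 12 = 0, which factors as -3*(s - 2)*(s + 2) = 0. The curves meet at s = -2, 2.
On [-2, 2], y = -3*s^2 + 15 is on top; that piece has area ∫[-2,2] (-3*s^2 + 12) ds = 32.

32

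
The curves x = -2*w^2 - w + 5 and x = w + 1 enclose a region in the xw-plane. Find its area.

9

Both boundary curves give x as a function of w, so integrate with respect to w. Setting them equal: -2*w^2 - 2*w + 4 = 0, i.e. -2*(w - 1)*(w + 2) = 0, so they meet at w = -2, 1.
For w in [-2, 1], x = -2*w^2 - w + 5 is on the right; area = ∫[-2,1] (-2*w^2 - 2*w + 4) dw = 9.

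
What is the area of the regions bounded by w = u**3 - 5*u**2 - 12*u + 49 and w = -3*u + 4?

Set the curves equal: u**3 - 5*u**2 - 12*u + 49 = -3*u + 4, so u**3 - 5*u**2 - 9*u + 45 = 0, which factors as (u - 5)*(u - 3)*(u + 3) = 0. The curves meet at u = -3, 3, 5.
On [-3, 3], w = u**3 - 5*u**2 - 12*u + 49 is on top; that piece has area ∫[-3,3] (u**3 - 5*u**2 - 9*u + 45) du = 180.
On [3, 5], w = -3*u + 4 is on top; that piece has area ∫[3,5] (-(u**3 - 5*u**2 - 9*u + 45)) du = 28/3.
Total enclosed area = 180 + 28/3 = 568/3.

568/3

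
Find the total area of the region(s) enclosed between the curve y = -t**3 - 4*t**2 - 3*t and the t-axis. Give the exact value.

The curve meets the t-axis where -t**3 - 4*t**2 - 3*t = 0, i.e. -t*(t + 1)*(t + 3) = 0, at t = -3, -1, 0.
On [-3, -1] the curve lies below the axis; ∫[-3,-1] (-t**3 - 4*t**2 - 3*t) dt = -8/3, giving area 8/3.
On [-1, 0] the curve lies above the axis; ∫[-1,0] (-t**3 - 4*t**2 - 3*t) dt = 5/12, giving area 5/12.
Total area = 8/3 + 5/12 = 37/12.

37/12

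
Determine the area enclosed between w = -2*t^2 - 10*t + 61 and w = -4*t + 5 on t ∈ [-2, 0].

356/3

On [-2, 0], (-2*t^2 - 10*t + 61) - (-4*t + 5) = -2*t^2 - 6*t + 56 is ≥ 0 throughout, so the area is a single integral of |-2*t^2 - 6*t + 56|.
∫[-2,0] (-2*t^2 - 6*t + 56) dt = 356/3.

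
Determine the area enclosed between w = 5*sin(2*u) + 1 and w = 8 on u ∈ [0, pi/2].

On [0, pi/2], (5*sin(2*u) + 1) - (8) = 5*sin(2*u) - 7 is ≤ 0 throughout, so the area is a single integral of |5*sin(2*u) - 7|.
∫[0,pi/2] (5*sin(2*u) - 7) du = 5 - 7*pi/2; the area of that piece is -5 + 7*pi/2.

-5 + 7*pi/2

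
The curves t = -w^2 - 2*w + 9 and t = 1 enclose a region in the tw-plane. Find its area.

Both boundary curves give t as a function of w, so integrate with respect to w. Setting them equal: -w^2 - 2*w + 8 = 0, i.e. -(w - 2)*(w + 4) = 0, so they meet at w = -4, 2.
For w in [-4, 2], t = -w^2 - 2*w + 9 is on the right; area = ∫[-4,2] (-w^2 - 2*w + 8) dw = 36.

36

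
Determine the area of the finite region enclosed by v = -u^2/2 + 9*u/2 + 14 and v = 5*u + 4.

Set the curves equal: -u^2/2 + 9*u/2 + 14 = 5*u + 4, so -u^2/2 - u/2 + 10 = 0, which factors as -(u - 4)*(u + 5)/2 = 0. The curves meet at u = -5, 4.
On [-5, 4], v = -u^2/2 + 9*u/2 + 14 is on top; that piece has area ∫[-5,4] (-u^2/2 - u/2 + 10) du = 243/4.

243/4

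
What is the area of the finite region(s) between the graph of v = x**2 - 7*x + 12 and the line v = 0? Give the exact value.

1/6

The curve meets the x-axis where x**2 - 7*x + 12 = 0, i.e. (x - 4)*(x - 3) = 0, at x = 3, 4.
On [3, 4] the curve lies below the axis; ∫[3,4] (x**2 - 7*x + 12) dx = -1/6, giving area 1/6.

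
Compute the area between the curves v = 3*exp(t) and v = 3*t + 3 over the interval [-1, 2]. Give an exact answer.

-27/2 - 3*exp(-1) + 3*exp(2)

On [-1, 2], (3*exp(t)) - (3*t + 3) = -3*t + 3*exp(t) - 3 is ≥ 0 throughout, so the area is a single integral of |-3*t + 3*exp(t) - 3|.
∫[-1,2] (-3*t + 3*exp(t) - 3) dt = -27/2 - 3*exp(-1) + 3*exp(2).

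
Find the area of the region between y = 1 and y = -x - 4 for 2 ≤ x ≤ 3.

15/2

On [2, 3], (1) - (-x - 4) = x + 5 is ≥ 0 throughout, so the area is a single integral of |x + 5|.
∫[2,3] (x + 5) dx = 15/2.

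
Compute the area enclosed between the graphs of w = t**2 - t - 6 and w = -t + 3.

36

Set the curves equal: t**2 - t - 6 = -t + 3, so t**2 - 9 = 0, which factors as (t - 3)*(t + 3) = 0. The curves meet at t = -3, 3.
On [-3, 3], w = -t + 3 is on top; that piece has area ∫[-3,3] (-(t**2 - 9)) dt = 36.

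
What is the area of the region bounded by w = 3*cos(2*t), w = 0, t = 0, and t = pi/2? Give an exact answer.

3

The difference (3*cos(2*t)) - (0) = 3*cos(2*t) changes sign at t = pi/4 inside [0, pi/2], so split the integral there.
∫[0,pi/4] (3*cos(2*t)) dt = 3/2.
∫[pi/4,pi/2] (3*cos(2*t)) dt = -3/2; the area of that piece is 3/2.
Total area = 3/2 + 3/2 = 3.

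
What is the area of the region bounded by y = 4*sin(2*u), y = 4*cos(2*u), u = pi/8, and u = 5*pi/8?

4*sqrt(2)

On [pi/8, 5*pi/8], (4*sin(2*u)) - (4*cos(2*u)) = 4*sin(2*u) - 4*cos(2*u) is ≥ 0 throughout, so the area is a single integral of |4*sin(2*u) - 4*cos(2*u)|.
∫[pi/8,5*pi/8] (4*sin(2*u) - 4*cos(2*u)) du = 4*sqrt(2).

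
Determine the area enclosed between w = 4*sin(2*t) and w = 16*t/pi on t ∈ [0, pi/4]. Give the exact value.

On [0, pi/4], (4*sin(2*t)) - (16*t/pi) = -16*t/pi + 4*sin(2*t) is ≥ 0 throughout, so the area is a single integral of |-16*t/pi + 4*sin(2*t)|.
∫[0,pi/4] (-16*t/pi + 4*sin(2*t)) dt = 2 - pi/2.

2 - pi/2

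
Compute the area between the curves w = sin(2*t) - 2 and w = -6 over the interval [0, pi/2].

1 + 2*pi

On [0, pi/2], (sin(2*t) - 2) - (-6) = sin(2*t) + 4 is ≥ 0 throughout, so the area is a single integral of |sin(2*t) + 4|.
∫[0,pi/2] (sin(2*t) + 4) dt = 1 + 2*pi.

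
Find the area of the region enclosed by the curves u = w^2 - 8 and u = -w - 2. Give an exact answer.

Both boundary curves give u as a function of w, so integrate with respect to w. Setting them equal: w^2 + w - 6 = 0, i.e. (w - 2)*(w + 3) = 0, so they meet at w = -3, 2.
For w in [-3, 2], u = w^2 - 8 is on the left; area = ∫[-3,2] (-(w^2 + w - 6)) dw = 125/6.

125/6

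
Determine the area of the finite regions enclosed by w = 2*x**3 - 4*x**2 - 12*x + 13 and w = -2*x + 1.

253/6

Set the curves equal: 2*x**3 - 4*x**2 - 12*x + 13 = -2*x + 1, so 2*x**3 - 4*x**2 - 10*x + 12 = 0, which factors as 2*(x - 3)*(x - 1)*(x + 2) = 0. The curves meet at x = -2, 1, 3.
On [-2, 1], w = 2*x**3 - 4*x**2 - 12*x + 13 is on top; that piece has area ∫[-2,1] (2*x**3 - 4*x**2 - 10*x + 12) dx = 63/2.
On [1, 3], w = -2*x + 1 is on top; that piece has area ∫[1,3] (-(2*x**3 - 4*x**2 - 10*x + 12)) dx = 32/3.
Total enclosed area = 63/2 + 32/3 = 253/6.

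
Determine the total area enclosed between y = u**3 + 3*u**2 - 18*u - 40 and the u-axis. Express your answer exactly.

999/4

The curve meets the u-axis where u**3 + 3*u**2 - 18*u - 40 = 0, i.e. (u - 4)*(u + 2)*(u + 5) = 0, at u = -5, -2, 4.
On [-5, -2] the curve lies above the axis; ∫[-5,-2] (u**3 + 3*u**2 - 18*u - 40) du = 135/4, giving area 135/4.
On [-2, 4] the curve lies below the axis; ∫[-2,4] (u**3 + 3*u**2 - 18*u - 40) du = -216, giving area 216.
Total area = 135/4 + 216 = 999/4.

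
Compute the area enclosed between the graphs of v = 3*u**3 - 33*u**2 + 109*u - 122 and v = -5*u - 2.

37/4

Set the curves equal: 3*u**3 - 33*u**2 + 109*u - 122 = -5*u - 2, so 3*u**3 - 33*u**2 + 114*u - 120 = 0, which factors as 3*(u - 5)*(u - 4)*(u - 2) = 0. The curves meet at u = 2, 4, 5.
On [2, 4], v = 3*u**3 - 33*u**2 + 109*u - 122 is on top; that piece has area ∫[2,4] (3*u**3 - 33*u**2 + 114*u - 120) du = 8.
On [4, 5], v = -5*u - 2 is on top; that piece has area ∫[4,5] (-(3*u**3 - 33*u**2 + 114*u - 120)) du = 5/4.
Total enclosed area = 8 + 5/4 = 37/4.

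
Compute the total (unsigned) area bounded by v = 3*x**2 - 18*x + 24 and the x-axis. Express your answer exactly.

The curve meets the x-axis where 3*x**2 - 18*x + 24 = 0, i.e. 3*(x - 4)*(x - 2) = 0, at x = 2, 4.
On [2, 4] the curve lies below the axis; ∫[2,4] (3*x**2 - 18*x + 24) dx = -4, giving area 4.

4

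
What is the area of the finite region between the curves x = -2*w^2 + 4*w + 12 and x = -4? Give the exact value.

72

Both boundary curves give x as a function of w, so integrate with respect to w. Setting them equal: -2*w^2 + 4*w + 16 = 0, i.e. -2*(w - 4)*(w + 2) = 0, so they meet at w = -2, 4.
For w in [-2, 4], x = -2*w^2 + 4*w + 12 is on the right; area = ∫[-2,4] (-2*w^2 + 4*w + 16) dw = 72.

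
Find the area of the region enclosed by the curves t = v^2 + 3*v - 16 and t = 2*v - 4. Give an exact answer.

343/6

Both boundary curves give t as a function of v, so integrate with respect to v. Setting them equal: v^2 + v - 12 = 0, i.e. (v - 3)*(v + 4) = 0, so they meet at v = -4, 3.
For v in [-4, 3], t = v^2 + 3*v - 16 is on the left; area = ∫[-4,3] (-(v^2 + v - 12)) dv = 343/6.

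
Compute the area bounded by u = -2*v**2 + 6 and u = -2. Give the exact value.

64/3

Both boundary curves give u as a function of v, so integrate with respect to v. Setting them equal: -2*v**2 + 8 = 0, i.e. -2*(v - 2)*(v + 2) = 0, so they meet at v = -2, 2.
For v in [-2, 2], u = -2*v**2 + 6 is on the right; area = ∫[-2,2] (-2*v**2 + 8) dv = 64/3.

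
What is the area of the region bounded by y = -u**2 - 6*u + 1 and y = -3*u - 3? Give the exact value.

125/6

Set the curves equal: -u**2 - 6*u + 1 = -3*u - 3, so -u**2 - 3*u + 4 = 0, which factors as -(u - 1)*(u + 4) = 0. The curves meet at u = -4, 1.
On [-4, 1], y = -u**2 - 6*u + 1 is on top; that piece has area ∫[-4,1] (-u**2 - 3*u + 4) du = 125/6.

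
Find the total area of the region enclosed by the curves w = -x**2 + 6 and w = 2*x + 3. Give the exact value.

32/3

Set the curves equal: -x**2 + 6 = 2*x + 3, so -x**2 - 2*x + 3 = 0, which factors as -(x - 1)*(x + 3) = 0. The curves meet at x = -3, 1.
On [-3, 1], w = -x**2 + 6 is on top; that piece has area ∫[-3,1] (-x**2 - 2*x + 3) dx = 32/3.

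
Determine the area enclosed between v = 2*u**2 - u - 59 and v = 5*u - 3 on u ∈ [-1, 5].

324

On [-1, 5], (2*u**2 - u - 59) - (5*u - 3) = 2*u**2 - 6*u - 56 is ≤ 0 throughout, so the area is a single integral of |2*u**2 - 6*u - 56|.
∫[-1,5] (2*u**2 - 6*u - 56) du = -324; the area of that piece is 324.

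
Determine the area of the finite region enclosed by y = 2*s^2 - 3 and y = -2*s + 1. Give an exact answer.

9

Set the curves equal: 2*s^2 - 3 = -2*s + 1, so 2*s^2 + 2*s - 4 = 0, which factors as 2*(s - 1)*(s + 2) = 0. The curves meet at s = -2, 1.
On [-2, 1], y = -2*s + 1 is on top; that piece has area ∫[-2,1] (-(2*s^2 + 2*s - 4)) ds = 9.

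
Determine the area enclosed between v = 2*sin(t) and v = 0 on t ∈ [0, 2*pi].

The difference (2*sin(t)) - (0) = 2*sin(t) changes sign at t = pi inside [0, 2*pi], so split the integral there.
∫[0,pi] (2*sin(t)) dt = 4.
∫[pi,2*pi] (2*sin(t)) dt = -4; the area of that piece is 4.
Total area = 4 + 4 = 8.

8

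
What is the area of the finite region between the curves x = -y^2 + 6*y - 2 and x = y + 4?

Both boundary curves give x as a function of y, so integrate with respect to y. Setting them equal: -y^2 + 5*y - 6 = 0, i.e. -(y - 3)*(y - 2) = 0, so they meet at y = 2, 3.
For y in [2, 3], x = -y^2 + 6*y - 2 is on the right; area = ∫[2,3] (-y^2 + 5*y - 6) dy = 1/6.

1/6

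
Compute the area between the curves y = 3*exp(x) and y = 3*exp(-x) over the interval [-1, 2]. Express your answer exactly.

-12 + 3*exp(-2) + 3*exp(-1) + 3*exp(1) + 3*exp(2)

The difference (3*exp(x)) - (3*exp(-x)) = 3*exp(x) - 3*exp(-x) changes sign at x = 0 inside [-1, 2], so split the integral there.
∫[-1,0] (3*exp(x) - 3*exp(-x)) dx = -3*exp(1) - 3*exp(-1) + 6; the area of that piece is -6 + 3*exp(-1) + 3*exp(1).
∫[0,2] (3*exp(x) - 3*exp(-x)) dx = -6 + 3*exp(-2) + 3*exp(2).
Total area = (-6 + 3*exp(-1) + 3*exp(1)) + (-6 + 3*exp(-2) + 3*exp(2)) = -12 + 3*exp(-2) + 3*exp(-1) + 3*exp(1) + 3*exp(2).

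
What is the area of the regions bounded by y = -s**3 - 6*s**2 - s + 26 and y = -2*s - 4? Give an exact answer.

Set the curves equal: -s**3 - 6*s**2 - s + 26 = -2*s - 4, so -s**3 - 6*s**2 + s + 30 = 0, which factors as -(s - 2)*(s + 3)*(s + 5) = 0. The curves meet at s = -5, -3, 2.
On [-5, -3], y = -2*s - 4 is on top; that piece has area ∫[-5,-3] (-(-s**3 - 6*s**2 + s + 30)) ds = 8.
On [-3, 2], y = -s**3 - 6*s**2 - s + 26 is on top; that piece has area ∫[-3,2] (-s**3 - 6*s**2 + s + 30) ds = 375/4.
Total enclosed area = 8 + 375/4 = 407/4.

407/4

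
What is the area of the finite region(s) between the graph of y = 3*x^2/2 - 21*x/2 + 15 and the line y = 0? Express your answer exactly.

27/4

The curve meets the x-axis where 3*x^2/2 - 21*x/2 + 15 = 0, i.e. 3*(x - 5)*(x - 2)/2 = 0, at x = 2, 5.
On [2, 5] the curve lies below the axis; ∫[2,5] (3*x^2/2 - 21*x/2 + 15) dx = -27/4, giving area 27/4.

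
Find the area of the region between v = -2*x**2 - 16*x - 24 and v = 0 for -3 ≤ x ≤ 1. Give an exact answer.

172/3

The difference (-2*x**2 - 16*x - 24) - (0) = -2*x**2 - 16*x - 24 changes sign at x = -2 inside [-3, 1], so split the integral there.
∫[-3,-2] (-2*x**2 - 16*x - 24) dx = 10/3.
∫[-2,1] (-2*x**2 - 16*x - 24) dx = -54; the area of that piece is 54.
Total area = 10/3 + 54 = 172/3.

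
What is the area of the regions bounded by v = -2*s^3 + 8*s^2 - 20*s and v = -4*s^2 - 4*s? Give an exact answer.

16

Set the curves equal: -2*s^3 + 8*s^2 - 20*s = -4*s^2 - 4*s, so -2*s^3 + 12*s^2 - 16*s = 0, which factors as -2*s*(s - 4)*(s - 2) = 0. The curves meet at s = 0, 2, 4.
On [0, 2], v = -4*s^2 - 4*s is on top; that piece has area ∫[0,2] (-(-2*s^3 + 12*s^2 - 16*s)) ds = 8.
On [2, 4], v = -2*s^3 + 8*s^2 - 20*s is on top; that piece has area ∫[2,4] (-2*s^3 + 12*s^2 - 16*s) ds = 8.
Total enclosed area = 8 + 8 = 16.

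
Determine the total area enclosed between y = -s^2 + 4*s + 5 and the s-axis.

36

The curve meets the s-axis where -s^2 + 4*s + 5 = 0, i.e. -(s - 5)*(s + 1) = 0, at s = -1, 5.
On [-1, 5] the curve lies above the axis; ∫[-1,5] (-s^2 + 4*s + 5) ds = 36, giving area 36.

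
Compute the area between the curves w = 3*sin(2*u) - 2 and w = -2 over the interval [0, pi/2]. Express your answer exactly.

3

On [0, pi/2], (3*sin(2*u) - 2) - (-2) = 3*sin(2*u) is ≥ 0 throughout, so the area is a single integral of |3*sin(2*u)|.
∫[0,pi/2] (3*sin(2*u)) du = 3.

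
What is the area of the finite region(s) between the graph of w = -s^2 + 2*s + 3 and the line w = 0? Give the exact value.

The curve meets the s-axis where -s^2 + 2*s + 3 = 0, i.e. -(s - 3)*(s + 1) = 0, at s = -1, 3.
On [-1, 3] the curve lies above the axis; ∫[-1,3] (-s^2 + 2*s + 3) ds = 32/3, giving area 32/3.

32/3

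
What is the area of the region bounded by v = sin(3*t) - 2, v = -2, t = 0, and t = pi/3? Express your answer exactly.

2/3

On [0, pi/3], (sin(3*t) - 2) - (-2) = sin(3*t) is ≥ 0 throughout, so the area is a single integral of |sin(3*t)|.
∫[0,pi/3] (sin(3*t)) dt = 2/3.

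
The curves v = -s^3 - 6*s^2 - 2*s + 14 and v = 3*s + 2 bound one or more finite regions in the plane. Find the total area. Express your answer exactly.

131/4

Set the curves equal: -s^3 - 6*s^2 - 2*s + 14 = 3*s + 2, so -s^3 - 6*s^2 - 5*s + 12 = 0, which factors as -(s - 1)*(s + 3)*(s + 4) = 0. The curves meet at s = -4, -3, 1.
On [-4, -3], v = 3*s + 2 is on top; that piece has area ∫[-4,-3] (-(-s^3 - 6*s^2 - 5*s + 12)) ds = 3/4.
On [-3, 1], v = -s^3 - 6*s^2 - 2*s + 14 is on top; that piece has area ∫[-3,1] (-s^3 - 6*s^2 - 5*s + 12) ds = 32.
Total enclosed area = 3/4 + 32 = 131/4.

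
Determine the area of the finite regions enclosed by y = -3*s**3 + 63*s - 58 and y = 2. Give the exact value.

Set the curves equal: -3*s**3 + 63*s - 58 = 2, so -3*s**3 + 63*s - 60 = 0, which factors as -3*(s - 4)*(s - 1)*(s + 5) = 0. The curves meet at s = -5, 1, 4.
On [-5, 1], y = 2 is on top; that piece has area ∫[-5,1] (-(-3*s**3 + 63*s - 60)) ds = 648.
On [1, 4], y = -3*s**3 + 63*s - 58 is on top; that piece has area ∫[1,4] (-3*s**3 + 63*s - 60) ds = 405/4.
Total enclosed area = 648 + 405/4 = 2997/4.

2997/4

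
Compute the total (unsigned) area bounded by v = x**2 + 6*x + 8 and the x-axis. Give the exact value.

The curve meets the x-axis where x**2 + 6*x + 8 = 0, i.e. (x + 2)*(x + 4) = 0, at x = -4, -2.
On [-4, -2] the curve lies below the axis; ∫[-4,-2] (x**2 + 6*x + 8) dx = -4/3, giving area 4/3.

4/3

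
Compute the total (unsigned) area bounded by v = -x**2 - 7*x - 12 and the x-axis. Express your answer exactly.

The curve meets the x-axis where -x**2 - 7*x - 12 = 0, i.e. -(x + 3)*(x + 4) = 0, at x = -4, -3.
On [-4, -3] the curve lies above the axis; ∫[-4,-3] (-x**2 - 7*x - 12) dx = 1/6, giving area 1/6.

1/6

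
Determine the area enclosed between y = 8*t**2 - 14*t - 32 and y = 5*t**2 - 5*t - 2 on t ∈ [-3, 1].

The difference (8*t**2 - 14*t - 32) - (5*t**2 - 5*t - 2) = 3*t**2 - 9*t - 30 changes sign at t = -2 inside [-3, 1], so split the integral there.
∫[-3,-2] (3*t**2 - 9*t - 30) dt = 23/2.
∫[-2,1] (3*t**2 - 9*t - 30) dt = -135/2; the area of that piece is 135/2.
Total area = 23/2 + 135/2 = 79.

79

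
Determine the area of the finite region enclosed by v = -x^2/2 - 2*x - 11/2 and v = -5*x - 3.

Set the curves equal: -x^2/2 - 2*x - 11/2 = -5*x - 3, so -x^2/2 + 3*x - 5/2 = 0, which factors as -(x - 5)*(x - 1)/2 = 0. The curves meet at x = 1, 5.
On [1, 5], v = -x^2/2 - 2*x - 11/2 is on top; that piece has area ∫[1,5] (-x^2/2 + 3*x - 5/2) dx = 16/3.

16/3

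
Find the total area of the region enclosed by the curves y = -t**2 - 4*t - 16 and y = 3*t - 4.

Set the curves equal: -t**2 - 4*t - 16 = 3*t - 4, so -t**2 - 7*t - 12 = 0, which factors as -(t + 3)*(t + 4) = 0. The curves meet at t = -4, -3.
On [-4, -3], y = -t**2 - 4*t - 16 is on top; that piece has area ∫[-4,-3] (-t**2 - 7*t - 12) dt = 1/6.

1/6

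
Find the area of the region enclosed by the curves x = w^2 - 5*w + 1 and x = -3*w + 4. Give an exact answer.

Both boundary curves give x as a function of w, so integrate with respect to w. Setting them equal: w^2 - 2*w - 3 = 0, i.e. (w - 3)*(w + 1) = 0, so they meet at w = -1, 3.
For w in [-1, 3], x = w^2 - 5*w + 1 is on the left; area = ∫[-1,3] (-(w^2 - 2*w - 3)) dw = 32/3.

32/3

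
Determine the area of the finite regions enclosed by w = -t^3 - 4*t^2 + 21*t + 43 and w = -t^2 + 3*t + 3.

999/4

Set the curves equal: -t^3 - 4*t^2 + 21*t + 43 = -t^2 + 3*t + 3, so -t^3 - 3*t^2 + 18*t + 40 = 0, which factors as -(t - 4)*(t + 2)*(t + 5) = 0. The curves meet at t = -5, -2, 4.
On [-5, -2], w = -t^2 + 3*t + 3 is on top; that piece has area ∫[-5,-2] (-(-t^3 - 3*t^2 + 18*t + 40)) dt = 135/4.
On [-2, 4], w = -t^3 - 4*t^2 + 21*t + 43 is on top; that piece has area ∫[-2,4] (-t^3 - 3*t^2 + 18*t + 40) dt = 216.
Total enclosed area = 135/4 + 216 = 999/4.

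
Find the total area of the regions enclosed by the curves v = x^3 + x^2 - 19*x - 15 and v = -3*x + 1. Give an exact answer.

Set the curves equal: x^3 + x^2 - 19*x - 15 = -3*x + 1, so x^3 + x^2 - 16*x - 16 = 0, which factors as (x - 4)*(x + 1)*(x + 4) = 0. The curves meet at x = -4, -1, 4.
On [-4, -1], v = x^3 + x^2 - 19*x - 15 is on top; that piece has area ∫[-4,-1] (x^3 + x^2 - 16*x - 16) dx = 117/4.
On [-1, 4], v = -3*x + 1 is on top; that piece has area ∫[-1,4] (-(x^3 + x^2 - 16*x - 16)) dx = 1375/12.
Total enclosed area = 117/4 + 1375/12 = 863/6.

863/6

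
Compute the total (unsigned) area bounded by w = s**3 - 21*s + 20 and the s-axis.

The curve meets the s-axis where s**3 - 21*s + 20 = 0, i.e. (s - 4)*(s - 1)*(s + 5) = 0, at s = -5, 1, 4.
On [-5, 1] the curve lies above the axis; ∫[-5,1] (s**3 - 21*s + 20) ds = 216, giving area 216.
On [1, 4] the curve lies below the axis; ∫[1,4] (s**3 - 21*s + 20) ds = -135/4, giving area 135/4.
Total area = 216 + 135/4 = 999/4.

999/4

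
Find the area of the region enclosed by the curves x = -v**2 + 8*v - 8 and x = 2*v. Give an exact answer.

Both boundary curves give x as a function of v, so integrate with respect to v. Setting them equal: -v**2 + 6*v - 8 = 0, i.e. -(v - 4)*(v - 2) = 0, so they meet at v = 2, 4.
For v in [2, 4], x = -v**2 + 8*v - 8 is on the right; area = ∫[2,4] (-v**2 + 6*v - 8) dv = 4/3.

4/3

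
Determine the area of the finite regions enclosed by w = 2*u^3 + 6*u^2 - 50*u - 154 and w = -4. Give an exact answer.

1048

Set the curves equal: 2*u^3 + 6*u^2 - 50*u - 154 = -4, so 2*u^3 + 6*u^2 - 50*u - 150 = 0, which factors as 2*(u - 5)*(u + 3)*(u + 5) = 0. The curves meet at u = -5, -3, 5.
On [-5, -3], w = 2*u^3 + 6*u^2 - 50*u - 154 is on top; that piece has area ∫[-5,-3] (2*u^3 + 6*u^2 - 50*u - 150) du = 24.
On [-3, 5], w = -4 is on top; that piece has area ∫[-3,5] (-(2*u^3 + 6*u^2 - 50*u - 150)) du = 1024.
Total enclosed area = 24 + 1024 = 1048.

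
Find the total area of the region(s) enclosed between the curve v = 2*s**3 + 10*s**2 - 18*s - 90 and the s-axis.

The curve meets the s-axis where 2*s**3 + 10*s**2 - 18*s - 90 = 0, i.e. 2*(s - 3)*(s + 3)*(s + 5) = 0, at s = -5, -3, 3.
On [-5, -3] the curve lies above the axis; ∫[-5,-3] (2*s**3 + 10*s**2 - 18*s - 90) ds = 56/3, giving area 56/3.
On [-3, 3] the curve lies below the axis; ∫[-3,3] (2*s**3 + 10*s**2 - 18*s - 90) ds = -360, giving area 360.
Total area = 56/3 + 360 = 1136/3.

1136/3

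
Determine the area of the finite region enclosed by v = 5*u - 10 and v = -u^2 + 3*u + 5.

256/3

Set the curves equal: 5*u - 10 = -u^2 + 3*u + 5, so u^2 + 2*u - 15 = 0, which factors as (u - 3)*(u + 5) = 0. The curves meet at u = -5, 3.
On [-5, 3], v = -u^2 + 3*u + 5 is on top; that piece has area ∫[-5,3] (-(u^2 + 2*u - 15)) du = 256/3.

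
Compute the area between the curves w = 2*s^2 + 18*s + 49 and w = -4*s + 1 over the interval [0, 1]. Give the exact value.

On [0, 1], (2*s^2 + 18*s + 49) - (-4*s + 1) = 2*s^2 + 22*s + 48 is ≥ 0 throughout, so the area is a single integral of |2*s^2 + 22*s + 48|.
∫[0,1] (2*s^2 + 22*s + 48) ds = 179/3.

179/3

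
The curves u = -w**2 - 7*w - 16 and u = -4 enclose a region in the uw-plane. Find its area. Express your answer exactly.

Both boundary curves give u as a function of w, so integrate with respect to w. Setting them equal: -w**2 - 7*w - 12 = 0, i.e. -(w + 3)*(w + 4) = 0, so they meet at w = -4, -3.
For w in [-4, -3], u = -w**2 - 7*w - 16 is on the right; area = ∫[-4,-3] (-w**2 - 7*w - 12) dw = 1/6.

1/6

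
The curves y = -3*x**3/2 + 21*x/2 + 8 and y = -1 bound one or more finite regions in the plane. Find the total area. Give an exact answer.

Set the curves equal: -3*x**3/2 + 21*x/2 + 8 = -1, so -3*x**3/2 + 21*x/2 + 9 = 0, which factors as -3*(x - 3)*(x + 1)*(x + 2)/2 = 0. The curves meet at x = -2, -1, 3.
On [-2, -1], y = -1 is on top; that piece has area ∫[-2,-1] (-(-3*x**3/2 + 21*x/2 + 9)) dx = 9/8.
On [-1, 3], y = -3*x**3/2 + 21*x/2 + 8 is on top; that piece has area ∫[-1,3] (-3*x**3/2 + 21*x/2 + 9) dx = 48.
Total enclosed area = 9/8 + 48 = 393/8.

393/8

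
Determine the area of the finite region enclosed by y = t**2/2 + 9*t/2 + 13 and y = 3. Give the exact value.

1/12

Set the curves equal: t**2/2 + 9*t/2 + 13 = 3, so t**2/2 + 9*t/2 + 10 = 0, which factors as (t + 4)*(t + 5)/2 = 0. The curves meet at t = -5, -4.
On [-5, -4], y = 3 is on top; that piece has area ∫[-5,-4] (-(t**2/2 + 9*t/2 + 10)) dt = 1/12.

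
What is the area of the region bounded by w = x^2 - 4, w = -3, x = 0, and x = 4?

The difference (x^2 - 4) - (-3) = x^2 - 1 changes sign at x = 1 inside [0, 4], so split the integral there.
∫[0,1] (x^2 - 1) dx = -2/3; the area of that piece is 2/3.
∫[1,4] (x^2 - 1) dx = 18.
Total area = 2/3 + 18 = 56/3.

56/3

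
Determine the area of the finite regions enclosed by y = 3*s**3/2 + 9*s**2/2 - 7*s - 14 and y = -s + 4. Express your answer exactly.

393/8

Set the curves equal: 3*s**3/2 + 9*s**2/2 - 7*s - 14 = -s + 4, so 3*s**3/2 + 9*s**2/2 - 6*s - 18 = 0, which factors as 3*(s - 2)*(s + 2)*(s + 3)/2 = 0. The curves meet at s = -3, -2, 2.
On [-3, -2], y = 3*s**3/2 + 9*s**2/2 - 7*s - 14 is on top; that piece has area ∫[-3,-2] (3*s**3/2 + 9*s**2/2 - 6*s - 18) ds = 9/8.
On [-2, 2], y = -s + 4 is on top; that piece has area ∫[-2,2] (-(3*s**3/2 + 9*s**2/2 - 6*s - 18)) ds = 48.
Total enclosed area = 9/8 + 48 = 393/8.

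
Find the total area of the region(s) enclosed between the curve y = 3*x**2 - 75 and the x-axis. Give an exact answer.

The curve meets the x-axis where 3*x**2 - 75 = 0, i.e. 3*(x - 5)*(x + 5) = 0, at x = -5, 5.
On [-5, 5] the curve lies below the axis; ∫[-5,5] (3*x**2 - 75) dx = -500, giving area 500.

500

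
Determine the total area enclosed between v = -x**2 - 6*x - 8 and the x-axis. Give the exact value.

4/3

The curve meets the x-axis where -x**2 - 6*x - 8 = 0, i.e. -(x + 2)*(x + 4) = 0, at x = -4, -2.
On [-4, -2] the curve lies above the axis; ∫[-4,-2] (-x**2 - 6*x - 8) dx = 4/3, giving area 4/3.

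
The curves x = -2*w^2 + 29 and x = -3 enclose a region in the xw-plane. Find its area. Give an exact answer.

Both boundary curves give x as a function of w, so integrate with respect to w. Setting them equal: -2*w^2 + 32 = 0, i.e. -2*(w - 4)*(w + 4) = 0, so they meet at w = -4, 4.
For w in [-4, 4], x = -2*w^2 + 29 is on the right; area = ∫[-4,4] (-2*w^2 + 32) dw = 512/3.

512/3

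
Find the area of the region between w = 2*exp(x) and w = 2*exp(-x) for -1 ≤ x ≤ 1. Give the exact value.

-8 + 4*exp(-1) + 4*exp(1)

The difference (2*exp(x)) - (2*exp(-x)) = 2*exp(x) - 2*exp(-x) changes sign at x = 0 inside [-1, 1], so split the integral there.
∫[-1,0] (2*exp(x) - 2*exp(-x)) dx = -2*exp(1) - 2*exp(-1) + 4; the area of that piece is -4 + 2*exp(-1) + 2*exp(1).
∫[0,1] (2*exp(x) - 2*exp(-x)) dx = -4 + 2*exp(-1) + 2*exp(1).
Total area = (-4 + 2*exp(-1) + 2*exp(1)) + (-4 + 2*exp(-1) + 2*exp(1)) = -8 + 4*exp(-1) + 4*exp(1).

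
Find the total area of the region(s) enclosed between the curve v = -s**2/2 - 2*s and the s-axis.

The curve meets the s-axis where -s**2/2 - 2*s = 0, i.e. -s*(s + 4)/2 = 0, at s = -4, 0.
On [-4, 0] the curve lies above the axis; ∫[-4,0] (-s**2/2 - 2*s) ds = 16/3, giving area 16/3.

16/3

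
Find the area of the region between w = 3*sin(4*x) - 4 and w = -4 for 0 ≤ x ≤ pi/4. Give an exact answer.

On [0, pi/4], (3*sin(4*x) - 4) - (-4) = 3*sin(4*x) is ≥ 0 throughout, so the area is a single integral of |3*sin(4*x)|.
∫[0,pi/4] (3*sin(4*x)) dx = 3/2.

3/2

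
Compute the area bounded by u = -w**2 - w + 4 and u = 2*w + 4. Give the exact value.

9/2

Both boundary curves give u as a function of w, so integrate with respect to w. Setting them equal: -w**2 - 3*w = 0, i.e. -w*(w + 3) = 0, so they meet at w = -3, 0.
For w in [-3, 0], u = -w**2 - w + 4 is on the right; area = ∫[-3,0] (-w**2 - 3*w) dw = 9/2.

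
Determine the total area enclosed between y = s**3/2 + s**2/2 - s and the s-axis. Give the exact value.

37/24

The curve meets the s-axis where s**3/2 + s**2/2 - s = 0, i.e. s*(s - 1)*(s + 2)/2 = 0, at s = -2, 0, 1.
On [-2, 0] the curve lies above the axis; ∫[-2,0] (s**3/2 + s**2/2 - s) ds = 4/3, giving area 4/3.
On [0, 1] the curve lies below the axis; ∫[0,1] (s**3/2 + s**2/2 - s) ds = -5/24, giving area 5/24.
Total area = 4/3 + 5/24 = 37/24.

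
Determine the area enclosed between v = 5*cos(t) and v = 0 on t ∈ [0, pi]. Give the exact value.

The difference (5*cos(t)) - (0) = 5*cos(t) changes sign at t = pi/2 inside [0, pi], so split the integral there.
∫[0,pi/2] (5*cos(t)) dt = 5.
∫[pi/2,pi] (5*cos(t)) dt = -5; the area of that piece is 5.
Total area = 5 + 5 = 10.

10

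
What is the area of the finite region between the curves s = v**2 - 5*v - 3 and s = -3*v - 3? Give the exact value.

Both boundary curves give s as a function of v, so integrate with respect to v. Setting them equal: v**2 - 2*v = 0, i.e. v*(v - 2) = 0, so they meet at v = 0, 2.
For v in [0, 2], s = v**2 - 5*v - 3 is on the left; area = ∫[0,2] (-(v**2 - 2*v)) dv = 4/3.

4/3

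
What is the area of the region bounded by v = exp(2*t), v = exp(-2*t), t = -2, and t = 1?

-2 + exp(-4)/2 + exp(-2)/2 + exp(2)/2 + exp(4)/2

The difference (exp(2*t)) - (exp(-2*t)) = exp(2*t) - exp(-2*t) changes sign at t = 0 inside [-2, 1], so split the integral there.
∫[-2,0] (exp(2*t) - exp(-2*t)) dt = -exp(4)/2 - exp(-4)/2 + 1; the area of that piece is -1 + exp(-4)/2 + exp(4)/2.
∫[0,1] (exp(2*t) - exp(-2*t)) dt = -1 + exp(-2)/2 + exp(2)/2.
Total area = (-1 + exp(-4)/2 + exp(4)/2) + (-1 + exp(-2)/2 + exp(2)/2) = -2 + exp(-4)/2 + exp(-2)/2 + exp(2)/2 + exp(4)/2.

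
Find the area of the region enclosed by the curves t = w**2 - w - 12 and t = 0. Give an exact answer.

343/6

Both boundary curves give t as a function of w, so integrate with respect to w. Setting them equal: w**2 - w - 12 = 0, i.e. (w - 4)*(w + 3) = 0, so they meet at w = -3, 4.
For w in [-3, 4], t = w**2 - w - 12 is on the left; area = ∫[-3,4] (-(w**2 - w - 12)) dw = 343/6.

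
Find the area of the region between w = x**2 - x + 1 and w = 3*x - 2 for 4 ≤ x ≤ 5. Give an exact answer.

16/3

On [4, 5], (x**2 - x + 1) - (3*x - 2) = x**2 - 4*x + 3 is ≥ 0 throughout, so the area is a single integral of |x**2 - 4*x + 3|.
∫[4,5] (x**2 - 4*x + 3) dx = 16/3.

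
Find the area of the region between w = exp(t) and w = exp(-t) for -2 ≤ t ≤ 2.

-4 + 2*exp(-2) + 2*exp(2)

The difference (exp(t)) - (exp(-t)) = exp(t) - exp(-t) changes sign at t = 0 inside [-2, 2], so split the integral there.
∫[-2,0] (exp(t) - exp(-t)) dt = -exp(2) - exp(-2) + 2; the area of that piece is -2 + exp(-2) + exp(2).
∫[0,2] (exp(t) - exp(-t)) dt = -2 + exp(-2) + exp(2).
Total area = (-2 + exp(-2) + exp(2)) + (-2 + exp(-2) + exp(2)) = -4 + 2*exp(-2) + 2*exp(2).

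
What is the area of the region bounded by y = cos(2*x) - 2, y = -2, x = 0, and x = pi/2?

The difference (cos(2*x) - 2) - (-2) = cos(2*x) changes sign at x = pi/4 inside [0, pi/2], so split the integral there.
∫[0,pi/4] (cos(2*x)) dx = 1/2.
∫[pi/4,pi/2] (cos(2*x)) dx = -1/2; the area of that piece is 1/2.
Total area = 1/2 + 1/2 = 1.

1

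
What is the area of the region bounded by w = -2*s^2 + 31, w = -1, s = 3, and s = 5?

16

The difference (-2*s^2 + 31) - (-1) = -2*s^2 + 32 changes sign at s = 4 inside [3, 5], so split the integral there.
∫[3,4] (-2*s^2 + 32) ds = 22/3.
∫[4,5] (-2*s^2 + 32) ds = -26/3; the area of that piece is 26/3.
Total area = 22/3 + 26/3 = 16.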